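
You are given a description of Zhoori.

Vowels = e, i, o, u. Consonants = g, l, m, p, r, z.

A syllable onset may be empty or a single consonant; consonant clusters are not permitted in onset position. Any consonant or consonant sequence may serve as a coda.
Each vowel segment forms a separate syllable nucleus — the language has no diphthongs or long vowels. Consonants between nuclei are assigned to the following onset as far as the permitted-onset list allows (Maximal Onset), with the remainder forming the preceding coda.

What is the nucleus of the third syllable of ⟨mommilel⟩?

e

The vowels are o, i, e — 3 nuclei, so 3 syllables.
The third nucleus (vowel 3 from the left) is /e/.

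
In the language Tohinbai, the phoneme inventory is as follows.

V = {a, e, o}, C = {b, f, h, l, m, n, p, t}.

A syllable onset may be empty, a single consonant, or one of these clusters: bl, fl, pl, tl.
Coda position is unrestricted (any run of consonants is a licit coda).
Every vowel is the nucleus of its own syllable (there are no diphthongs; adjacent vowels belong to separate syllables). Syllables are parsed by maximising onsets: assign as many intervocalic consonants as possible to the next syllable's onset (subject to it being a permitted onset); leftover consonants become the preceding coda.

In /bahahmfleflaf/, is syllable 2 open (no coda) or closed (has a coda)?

Vowels present: a, a, e, a; each is a nucleus, giving 4 syllables.
/a…a/ gap (V1→V2): just /h/ — single C goes to the following onset.
/a…e/ gap (V2→V3): cluster /hmfl/ — the longest permitted-onset suffix is /fl/; onset = /fl/, preceding coda = /hm/.
/e…a/ gap (V3→V4): cluster /fl/ — /fl/ is itself a permitted onset, so the whole cluster goes right; preceding coda = ∅.
Putting it together: ba.hahm.fle.flaf.
Syllable 2 is /hahm/ with coda /hm/, so it is closed.

closed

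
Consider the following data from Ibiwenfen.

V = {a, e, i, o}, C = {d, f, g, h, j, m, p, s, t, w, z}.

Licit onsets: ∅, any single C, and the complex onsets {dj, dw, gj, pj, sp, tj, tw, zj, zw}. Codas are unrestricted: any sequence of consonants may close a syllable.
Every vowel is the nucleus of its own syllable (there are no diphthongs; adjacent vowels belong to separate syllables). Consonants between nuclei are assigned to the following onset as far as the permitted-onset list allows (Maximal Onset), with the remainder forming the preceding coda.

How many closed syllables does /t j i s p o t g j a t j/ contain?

2

Vowels present: i, o, a; each is a nucleus, giving 3 syllables.
Between /i/ (V1) and /o/ (V2): cluster /sp/ — /sp/ is itself a permitted onset, so the whole cluster goes right; preceding coda = ∅.
Between /o/ (V2) and /a/ (V3): /tgj/; trying suffixes from longest down, /gj/ is the first permitted one, so coda /t/ | onset /gj/.
Result: tji.spot.gjatj.
Classifying each syllable: /tji/ (open), /spot/ (closed), /gjatj/ (closed).
Closed syllables: 2.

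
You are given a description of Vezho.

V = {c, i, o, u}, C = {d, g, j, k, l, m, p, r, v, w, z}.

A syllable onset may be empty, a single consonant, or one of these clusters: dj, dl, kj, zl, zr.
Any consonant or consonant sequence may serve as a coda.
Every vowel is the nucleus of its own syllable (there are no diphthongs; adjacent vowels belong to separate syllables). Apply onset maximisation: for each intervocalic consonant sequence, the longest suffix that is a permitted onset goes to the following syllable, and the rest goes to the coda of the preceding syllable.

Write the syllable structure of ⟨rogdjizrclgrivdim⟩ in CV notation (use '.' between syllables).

CVC.CCV.CCVCC.CVC.CVC

Nuclei (vowels): o, i, c, i, i → 5 syllables.
V1 /o/ – V2 /i/: /gdj/; trying suffixes from longest down, /dj/ is the first permitted one, so coda /g/ | onset /dj/.
V2 /i/ – V3 /c/: /zr/ is a licit onset in full, so it all attaches to the next syllable.
V3 /c/ – V4 /i/: cluster /lgr/ — the longest permitted-onset suffix is /r/; onset = /r/, preceding coda = /lg/.
V4 /i/ – V5 /i/: /vd/ splits as /v/ + /d/ (/d/ is the longest suffix that is a licit onset).
Syllabification: rog.dji.zrclg.riv.dim.
Mapping each syllable to C/V: /rog/ → CVC, /dji/ → CCV, /zrclg/ → CCVCC, /riv/ → CVC, /dim/ → CVC.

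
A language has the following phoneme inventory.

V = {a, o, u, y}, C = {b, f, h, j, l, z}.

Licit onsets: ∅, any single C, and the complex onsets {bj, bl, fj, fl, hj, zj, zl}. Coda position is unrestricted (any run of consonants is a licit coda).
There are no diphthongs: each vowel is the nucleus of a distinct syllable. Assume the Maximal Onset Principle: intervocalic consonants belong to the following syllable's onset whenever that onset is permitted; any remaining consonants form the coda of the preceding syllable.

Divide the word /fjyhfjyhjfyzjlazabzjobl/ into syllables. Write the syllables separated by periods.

fjyh.fjyhj.fyzj.la.zab.zjobl

Nuclei (vowels): y, y, y, a, a, o → 6 syllables.
/y…y/ gap (V1→V2): /hfj/ splits as /h/ + /fj/ (/fj/ is the longest suffix that is a licit onset).
/y…y/ gap (V2→V3): cluster /hjf/ — the longest permitted-onset suffix is /f/; onset = /f/, preceding coda = /hj/.
/y…a/ gap (V3→V4): cluster /zjl/ — the longest permitted-onset suffix is /l/; onset = /l/, preceding coda = /zj/.
/a…a/ gap (V4→V5): just /z/ — single C goes to the following onset.
/a…o/ gap (V5→V6): /bzj/ — longest licit onset from the right is /zj/, leaving /b/ as coda.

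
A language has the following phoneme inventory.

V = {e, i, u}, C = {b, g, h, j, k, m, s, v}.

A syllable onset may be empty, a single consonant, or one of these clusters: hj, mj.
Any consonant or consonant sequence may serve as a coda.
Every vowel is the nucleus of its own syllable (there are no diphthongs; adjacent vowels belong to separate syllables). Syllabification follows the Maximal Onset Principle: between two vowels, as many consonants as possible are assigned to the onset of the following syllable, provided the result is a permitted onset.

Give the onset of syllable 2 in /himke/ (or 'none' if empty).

The vowels are i, e — 2 nuclei, so 2 syllables.
/i…e/ gap (V1→V2): /mk/; trying suffixes from longest down, /k/ is the first permitted one, so coda /m/ | onset /k/.
Syllabification: him.ke.
Syllable 2 is /ke/: onset /k/, nucleus /e/, coda ∅.

k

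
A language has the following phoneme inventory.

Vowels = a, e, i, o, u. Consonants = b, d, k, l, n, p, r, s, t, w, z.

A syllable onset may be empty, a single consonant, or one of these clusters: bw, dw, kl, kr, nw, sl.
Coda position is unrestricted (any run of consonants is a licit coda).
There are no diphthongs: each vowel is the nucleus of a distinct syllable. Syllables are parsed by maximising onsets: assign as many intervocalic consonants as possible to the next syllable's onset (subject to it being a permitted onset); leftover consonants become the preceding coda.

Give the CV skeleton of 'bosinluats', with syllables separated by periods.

CV.CVC.CV.VCC

Nuclei (vowels): o, i, u, a → 4 syllables.
σ1/σ2 boundary: /s/ → onset of the next syllable (single consonants are always licit onsets).
σ2/σ3 boundary: /nl/; trying suffixes from longest down, /l/ is the first permitted one, so coda /n/ | onset /l/.
σ3/σ4 boundary: hiatus — the boundary sits between the two vowels.
Putting it together: bo.sin.lu.ats.
Mapping each syllable to C/V: /bo/ → CV, /sin/ → CVC, /lu/ → CV, /ats/ → VCC.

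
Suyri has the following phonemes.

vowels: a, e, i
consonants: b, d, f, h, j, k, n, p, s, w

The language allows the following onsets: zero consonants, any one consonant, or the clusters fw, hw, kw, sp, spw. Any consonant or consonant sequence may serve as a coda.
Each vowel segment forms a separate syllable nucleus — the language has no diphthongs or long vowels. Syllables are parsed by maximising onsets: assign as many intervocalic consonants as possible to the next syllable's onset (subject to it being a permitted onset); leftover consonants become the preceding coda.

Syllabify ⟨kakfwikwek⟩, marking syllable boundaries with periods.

kak.fwi.kwek

The vowels are a, i, e — 3 nuclei, so 3 syllables.
σ1/σ2 boundary: /kfw/ — longest licit onset from the right is /fw/, leaving /k/ as coda.
σ2/σ3 boundary: /kw/ — entire cluster is a permitted onset → onset /kw/, coda ∅.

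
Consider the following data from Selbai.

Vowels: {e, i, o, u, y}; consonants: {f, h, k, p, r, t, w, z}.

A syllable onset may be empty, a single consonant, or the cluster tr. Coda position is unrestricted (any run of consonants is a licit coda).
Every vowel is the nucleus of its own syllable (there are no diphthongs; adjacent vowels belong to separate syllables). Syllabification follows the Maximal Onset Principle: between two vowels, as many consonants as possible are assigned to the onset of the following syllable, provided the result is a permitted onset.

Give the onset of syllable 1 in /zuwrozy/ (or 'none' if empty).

Vowels present: u, o, y; each is a nucleus, giving 3 syllables.
/u…o/ gap (V1→V2): cluster /wr/ — the longest permitted-onset suffix is /r/; onset = /r/, preceding coda = /w/.
/o…y/ gap (V2→V3): /z/ is a single consonant, so it becomes the next onset.
Putting it together: zuw.ro.zy.
Syllable 1 is /zuw/: onset /z/, nucleus /u/, coda /w/.

z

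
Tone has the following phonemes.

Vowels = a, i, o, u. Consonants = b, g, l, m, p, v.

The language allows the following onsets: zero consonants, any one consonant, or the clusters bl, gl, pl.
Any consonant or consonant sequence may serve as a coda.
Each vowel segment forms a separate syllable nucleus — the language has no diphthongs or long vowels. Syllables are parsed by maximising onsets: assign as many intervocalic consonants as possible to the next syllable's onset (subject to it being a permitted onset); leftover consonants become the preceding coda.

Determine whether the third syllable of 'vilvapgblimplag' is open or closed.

Vowels present: i, a, i, a; each is a nucleus, giving 4 syllables.
/i…a/ gap (V1→V2): /lv/ splits as /l/ + /v/ (/v/ is the longest suffix that is a licit onset).
/a…i/ gap (V2→V3): cluster /pgbl/ — the longest permitted-onset suffix is /bl/; onset = /bl/, preceding coda = /pg/.
/i…a/ gap (V3→V4): /mpl/ splits as /m/ + /pl/ (/pl/ is the longest suffix that is a licit onset).
Putting it together: vil.vapg.blim.plag.
Syllable 3 is /blim/ with coda /m/, so it is closed.

closed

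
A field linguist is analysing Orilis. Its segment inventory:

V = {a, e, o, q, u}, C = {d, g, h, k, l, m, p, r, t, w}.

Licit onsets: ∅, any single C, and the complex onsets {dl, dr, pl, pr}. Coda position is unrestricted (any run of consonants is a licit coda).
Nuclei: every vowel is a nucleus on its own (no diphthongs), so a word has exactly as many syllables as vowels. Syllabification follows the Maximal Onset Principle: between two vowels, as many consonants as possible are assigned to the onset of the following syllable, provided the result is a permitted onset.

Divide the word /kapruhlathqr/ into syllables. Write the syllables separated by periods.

ka.pruh.lat.hqr

The vowels are a, u, a, q — 4 nuclei, so 4 syllables.
V1 /a/ – V2 /u/: cluster /pr/ — /pr/ is itself a permitted onset, so the whole cluster goes right; preceding coda = ∅.
V2 /u/ – V3 /a/: /hl/ — longest licit onset from the right is /l/, leaving /h/ as coda.
V3 /a/ – V4 /q/: cluster /th/ — the longest permitted-onset suffix is /h/; onset = /h/, preceding coda = /t/.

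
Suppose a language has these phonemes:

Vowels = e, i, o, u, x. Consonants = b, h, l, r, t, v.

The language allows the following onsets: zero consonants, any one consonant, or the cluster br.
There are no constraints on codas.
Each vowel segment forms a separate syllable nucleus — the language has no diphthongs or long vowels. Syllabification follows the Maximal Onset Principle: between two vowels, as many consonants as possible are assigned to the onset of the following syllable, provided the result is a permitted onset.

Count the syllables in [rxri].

Vowels present: x, i; each is a nucleus, giving 2 syllables.

2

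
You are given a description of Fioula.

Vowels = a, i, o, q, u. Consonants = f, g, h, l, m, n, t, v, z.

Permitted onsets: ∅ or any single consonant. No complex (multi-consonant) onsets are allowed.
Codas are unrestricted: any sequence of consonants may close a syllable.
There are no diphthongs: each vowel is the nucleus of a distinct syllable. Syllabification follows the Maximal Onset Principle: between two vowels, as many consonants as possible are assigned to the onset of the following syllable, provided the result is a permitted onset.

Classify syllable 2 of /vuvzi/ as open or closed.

open

Nuclei (vowels): u, i → 2 syllables.
Between /u/ (V1) and /i/ (V2): /vz/; trying suffixes from longest down, /z/ is the first permitted one, so coda /v/ | onset /z/.
Syllabification: vuv.zi.
Syllable 2 is /zi/; it ends in its nucleus with no coda, so it is open.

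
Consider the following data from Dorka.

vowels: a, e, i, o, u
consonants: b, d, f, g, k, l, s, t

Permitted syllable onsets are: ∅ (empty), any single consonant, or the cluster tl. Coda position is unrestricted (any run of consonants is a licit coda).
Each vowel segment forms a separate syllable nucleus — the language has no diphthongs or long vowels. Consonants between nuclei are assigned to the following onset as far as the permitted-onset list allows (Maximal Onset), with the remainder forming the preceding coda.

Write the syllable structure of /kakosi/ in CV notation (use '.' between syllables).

Nuclei (vowels): a, o, i → 3 syllables.
/a…o/ gap (V1→V2): /k/ → onset of the next syllable (single consonants are always licit onsets).
/o…i/ gap (V2→V3): /s/ is a single consonant, so it becomes the next onset.
Result: ka.ko.si.
Mapping each syllable to C/V: /ka/ → CV, /ko/ → CV, /si/ → CV.

CV.CV.CV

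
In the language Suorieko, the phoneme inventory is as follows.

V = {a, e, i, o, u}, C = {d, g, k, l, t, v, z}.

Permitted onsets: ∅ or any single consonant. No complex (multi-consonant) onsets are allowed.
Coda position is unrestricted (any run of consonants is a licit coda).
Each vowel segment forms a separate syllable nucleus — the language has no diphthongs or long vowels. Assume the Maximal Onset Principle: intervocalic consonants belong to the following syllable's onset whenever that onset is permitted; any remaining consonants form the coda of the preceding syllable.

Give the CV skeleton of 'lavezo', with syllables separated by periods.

CV.CV.CV

The vowels are a, e, o — 3 nuclei, so 3 syllables.
Between /a/ (V1) and /e/ (V2): /v/ is a single consonant, so it becomes the next onset.
Between /e/ (V2) and /o/ (V3): just /z/ — single C goes to the following onset.
Result: la.ve.zo.
Mapping each syllable to C/V: /la/ → CV, /ve/ → CV, /zo/ → CV.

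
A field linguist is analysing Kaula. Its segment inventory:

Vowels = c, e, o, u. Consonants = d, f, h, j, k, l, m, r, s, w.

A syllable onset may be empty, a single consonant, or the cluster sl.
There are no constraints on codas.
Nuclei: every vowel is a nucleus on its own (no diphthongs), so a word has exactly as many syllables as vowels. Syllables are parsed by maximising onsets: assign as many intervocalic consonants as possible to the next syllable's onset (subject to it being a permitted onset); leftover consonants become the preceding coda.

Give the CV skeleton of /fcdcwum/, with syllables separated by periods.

The vowels are c, c, u — 3 nuclei, so 3 syllables.
/c…c/ gap (V1→V2): just /d/ — single C goes to the following onset.
/c…u/ gap (V2→V3): /w/ → onset of the next syllable (single consonants are always licit onsets).
Syllabification: fc.dc.wum.
Mapping each syllable to C/V: /fc/ → CV, /dc/ → CV, /wum/ → CVC.

CV.CV.CVC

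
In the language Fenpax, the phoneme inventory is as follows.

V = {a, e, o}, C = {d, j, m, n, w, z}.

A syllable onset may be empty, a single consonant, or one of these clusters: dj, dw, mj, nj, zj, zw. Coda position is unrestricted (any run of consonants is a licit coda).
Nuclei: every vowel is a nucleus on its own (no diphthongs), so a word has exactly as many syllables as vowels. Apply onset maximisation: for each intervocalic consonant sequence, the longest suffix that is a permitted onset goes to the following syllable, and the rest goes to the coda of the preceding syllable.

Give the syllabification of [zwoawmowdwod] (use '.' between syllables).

zwo.aw.mow.dwod

The vowels are o, a, o, o — 4 nuclei, so 4 syllables.
V1 /o/ – V2 /a/: hiatus — the boundary sits between the two vowels.
V2 /a/ – V3 /o/: /wm/ — longest licit onset from the right is /m/, leaving /w/ as coda.
V3 /o/ – V4 /o/: cluster /wdw/ — the longest permitted-onset suffix is /dw/; onset = /dw/, preceding coda = /w/.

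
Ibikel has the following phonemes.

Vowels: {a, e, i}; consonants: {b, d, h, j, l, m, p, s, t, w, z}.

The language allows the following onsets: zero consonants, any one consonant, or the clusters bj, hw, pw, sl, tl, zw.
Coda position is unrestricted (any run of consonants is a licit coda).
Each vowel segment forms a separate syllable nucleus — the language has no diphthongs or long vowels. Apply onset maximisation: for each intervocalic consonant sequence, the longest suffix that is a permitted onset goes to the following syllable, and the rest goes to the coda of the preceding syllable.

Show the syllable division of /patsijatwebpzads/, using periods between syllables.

pat.si.jat.webp.zads

Nuclei (vowels): a, i, a, e, a → 5 syllables.
σ1/σ2 boundary: /ts/ splits as /t/ + /s/ (/s/ is the longest suffix that is a licit onset).
σ2/σ3 boundary: just /j/ — single C goes to the following onset.
σ3/σ4 boundary: /tw/ — longest licit onset from the right is /w/, leaving /t/ as coda.
σ4/σ5 boundary: cluster /bpz/ — the longest permitted-onset suffix is /z/; onset = /z/, preceding coda = /bp/.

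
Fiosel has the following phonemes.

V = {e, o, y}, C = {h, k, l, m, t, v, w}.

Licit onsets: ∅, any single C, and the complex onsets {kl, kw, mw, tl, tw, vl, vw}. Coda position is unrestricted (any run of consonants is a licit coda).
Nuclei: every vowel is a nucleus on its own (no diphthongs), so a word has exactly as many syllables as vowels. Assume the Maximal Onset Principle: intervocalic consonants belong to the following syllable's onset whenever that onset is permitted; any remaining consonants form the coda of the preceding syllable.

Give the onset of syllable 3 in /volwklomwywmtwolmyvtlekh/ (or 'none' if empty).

mw

Nuclei (vowels): o, o, y, o, y, e → 6 syllables.
σ1/σ2 boundary: cluster /lwkl/ — the longest permitted-onset suffix is /kl/; onset = /kl/, preceding coda = /lw/.
σ2/σ3 boundary: /mw/ is a licit onset in full, so it all attaches to the next syllable.
σ3/σ4 boundary: /wmtw/ — longest licit onset from the right is /tw/, leaving /wm/ as coda.
σ4/σ5 boundary: /lm/ — longest licit onset from the right is /m/, leaving /l/ as coda.
σ5/σ6 boundary: /vtl/ splits as /v/ + /tl/ (/tl/ is the longest suffix that is a licit onset).
So the parse is volw.klo.mwywm.twol.myv.tlekh.
Syllable 3 is /mwywm/: onset /mw/, nucleus /y/, coda /wm/.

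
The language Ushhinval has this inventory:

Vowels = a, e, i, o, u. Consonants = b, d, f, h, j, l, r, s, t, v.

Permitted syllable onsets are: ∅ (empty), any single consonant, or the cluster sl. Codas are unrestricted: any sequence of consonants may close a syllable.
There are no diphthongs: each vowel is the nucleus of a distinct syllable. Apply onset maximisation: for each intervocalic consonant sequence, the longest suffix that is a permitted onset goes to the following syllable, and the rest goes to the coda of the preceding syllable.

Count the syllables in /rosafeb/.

3

Nuclei (vowels): o, a, e → 3 syllables.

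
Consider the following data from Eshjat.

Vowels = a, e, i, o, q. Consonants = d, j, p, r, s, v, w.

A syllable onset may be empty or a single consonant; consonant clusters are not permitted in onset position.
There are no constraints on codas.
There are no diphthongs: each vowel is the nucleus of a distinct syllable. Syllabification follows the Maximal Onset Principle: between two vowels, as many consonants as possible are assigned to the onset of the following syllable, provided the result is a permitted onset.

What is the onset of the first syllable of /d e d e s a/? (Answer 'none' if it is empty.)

d

Vowels present: e, e, a; each is a nucleus, giving 3 syllables.
σ1/σ2 boundary: /d/ is a single consonant, so it becomes the next onset.
σ2/σ3 boundary: /s/ is a single consonant, so it becomes the next onset.
Syllabification: de.de.sa.
Syllable 1 is /de/: onset /d/, nucleus /e/, coda ∅.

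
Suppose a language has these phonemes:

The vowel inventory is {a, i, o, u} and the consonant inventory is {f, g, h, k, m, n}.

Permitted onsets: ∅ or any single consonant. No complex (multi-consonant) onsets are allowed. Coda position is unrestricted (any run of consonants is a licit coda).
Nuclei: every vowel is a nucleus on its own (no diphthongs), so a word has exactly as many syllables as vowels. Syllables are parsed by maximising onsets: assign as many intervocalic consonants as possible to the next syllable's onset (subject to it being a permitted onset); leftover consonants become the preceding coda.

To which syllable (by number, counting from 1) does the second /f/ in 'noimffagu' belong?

3

Nuclei (vowels): o, i, a, u → 4 syllables.
σ1/σ2 boundary: hiatus — the boundary sits between the two vowels.
σ2/σ3 boundary: /mff/ — longest licit onset from the right is /f/, leaving /mf/ as coda.
σ3/σ4 boundary: /g/ is a single consonant, so it becomes the next onset.
Syllabification: no.imf.fa.gu.
The second /f/ is in the onset of syllable 3 (/fa/).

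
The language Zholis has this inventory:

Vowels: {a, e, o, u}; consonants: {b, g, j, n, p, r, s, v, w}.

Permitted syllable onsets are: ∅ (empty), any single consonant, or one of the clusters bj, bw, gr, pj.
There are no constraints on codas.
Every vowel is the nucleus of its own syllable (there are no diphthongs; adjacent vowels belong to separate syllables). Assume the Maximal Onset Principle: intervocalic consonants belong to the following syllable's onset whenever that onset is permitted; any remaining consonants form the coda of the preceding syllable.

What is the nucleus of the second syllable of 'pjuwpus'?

The vowels are u, u — 2 nuclei, so 2 syllables.
The second nucleus (vowel 2 from the left) is /u/.

u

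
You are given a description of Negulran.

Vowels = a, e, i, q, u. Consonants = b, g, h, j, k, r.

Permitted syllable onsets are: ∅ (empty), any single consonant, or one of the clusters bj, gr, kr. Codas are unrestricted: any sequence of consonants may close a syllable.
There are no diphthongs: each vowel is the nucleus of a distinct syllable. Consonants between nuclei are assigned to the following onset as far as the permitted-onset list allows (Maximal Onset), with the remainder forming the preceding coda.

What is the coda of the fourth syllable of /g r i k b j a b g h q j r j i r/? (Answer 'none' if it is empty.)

r

The vowels are i, a, q, i — 4 nuclei, so 4 syllables.
/i…a/ gap (V1→V2): /kbj/ — longest licit onset from the right is /bj/, leaving /k/ as coda.
/a…q/ gap (V2→V3): /bgh/ splits as /bg/ + /h/ (/h/ is the longest suffix that is a licit onset).
/q…i/ gap (V3→V4): /jrj/; trying suffixes from longest down, /j/ is the first permitted one, so coda /jr/ | onset /j/.
Result: grik.bjabg.hqjr.jir.
Syllable 4 is /jir/: onset /j/, nucleus /i/, coda /r/.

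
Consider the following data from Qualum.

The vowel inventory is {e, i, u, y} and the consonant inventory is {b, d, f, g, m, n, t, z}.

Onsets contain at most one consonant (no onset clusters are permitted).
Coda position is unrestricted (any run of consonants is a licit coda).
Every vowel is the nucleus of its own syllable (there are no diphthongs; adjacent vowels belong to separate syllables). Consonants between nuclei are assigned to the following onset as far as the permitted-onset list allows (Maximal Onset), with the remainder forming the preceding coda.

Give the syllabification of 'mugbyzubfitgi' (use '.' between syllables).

mug.by.zub.fit.gi

Nuclei (vowels): u, y, u, i, i → 5 syllables.
/u…y/ gap (V1→V2): /gb/ splits as /g/ + /b/ (/b/ is the longest suffix that is a licit onset).
/y…u/ gap (V2→V3): just /z/ — single C goes to the following onset.
/u…i/ gap (V3→V4): /bf/; trying suffixes from longest down, /f/ is the first permitted one, so coda /b/ | onset /f/.
/i…i/ gap (V4→V5): cluster /tg/ — the longest permitted-onset suffix is /g/; onset = /g/, preceding coda = /t/.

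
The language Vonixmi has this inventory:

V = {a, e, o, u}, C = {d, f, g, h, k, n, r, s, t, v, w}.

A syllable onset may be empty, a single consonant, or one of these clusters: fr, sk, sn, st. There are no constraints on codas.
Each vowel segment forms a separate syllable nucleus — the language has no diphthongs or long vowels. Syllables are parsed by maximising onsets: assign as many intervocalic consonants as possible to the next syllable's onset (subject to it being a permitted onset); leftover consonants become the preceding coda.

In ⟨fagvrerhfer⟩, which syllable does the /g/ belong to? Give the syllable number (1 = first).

1

The vowels are a, e, e — 3 nuclei, so 3 syllables.
/a…e/ gap (V1→V2): /gvr/; trying suffixes from longest down, /r/ is the first permitted one, so coda /gv/ | onset /r/.
/e…e/ gap (V2→V3): cluster /rhf/ — the longest permitted-onset suffix is /f/; onset = /f/, preceding coda = /rh/.
Putting it together: fagv.rerh.fer.
The /g/ is in the coda of syllable 1 (/fagv/).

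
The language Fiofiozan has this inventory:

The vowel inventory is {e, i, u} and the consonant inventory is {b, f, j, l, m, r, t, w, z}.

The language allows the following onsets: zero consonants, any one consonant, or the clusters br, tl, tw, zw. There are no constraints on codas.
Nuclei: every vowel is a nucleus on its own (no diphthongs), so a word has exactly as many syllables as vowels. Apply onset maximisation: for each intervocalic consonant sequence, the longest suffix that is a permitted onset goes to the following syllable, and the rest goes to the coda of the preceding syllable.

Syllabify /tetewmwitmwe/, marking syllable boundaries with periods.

The vowels are e, e, i, e — 4 nuclei, so 4 syllables.
V1 /e/ – V2 /e/: /t/ is a single consonant, so it becomes the next onset.
V2 /e/ – V3 /i/: /wmw/; trying suffixes from longest down, /w/ is the first permitted one, so coda /wm/ | onset /w/.
V3 /i/ – V4 /e/: /tmw/ — longest licit onset from the right is /w/, leaving /tm/ as coda.

te.tewm.witm.we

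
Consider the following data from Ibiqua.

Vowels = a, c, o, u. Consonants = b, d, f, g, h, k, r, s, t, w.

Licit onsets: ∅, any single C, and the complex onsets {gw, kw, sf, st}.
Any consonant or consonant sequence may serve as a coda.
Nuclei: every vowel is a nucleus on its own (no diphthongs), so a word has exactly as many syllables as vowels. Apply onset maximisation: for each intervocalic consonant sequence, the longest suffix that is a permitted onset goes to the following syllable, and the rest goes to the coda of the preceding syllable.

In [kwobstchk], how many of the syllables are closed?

2

Vowels present: o, c; each is a nucleus, giving 2 syllables.
σ1/σ2 boundary: cluster /bst/ — the longest permitted-onset suffix is /st/; onset = /st/, preceding coda = /b/.
Putting it together: kwob.stchk.
Classifying each syllable: /kwob/ (closed), /stchk/ (closed).
Closed syllables: 2.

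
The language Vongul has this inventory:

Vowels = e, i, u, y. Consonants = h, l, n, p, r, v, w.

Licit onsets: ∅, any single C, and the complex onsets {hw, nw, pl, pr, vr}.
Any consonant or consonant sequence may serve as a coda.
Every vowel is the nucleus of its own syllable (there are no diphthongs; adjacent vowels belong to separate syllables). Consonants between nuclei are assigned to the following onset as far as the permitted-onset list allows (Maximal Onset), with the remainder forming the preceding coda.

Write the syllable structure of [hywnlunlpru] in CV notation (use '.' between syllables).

Vowels present: y, u, u; each is a nucleus, giving 3 syllables.
V1 /y/ – V2 /u/: cluster /wnl/ — the longest permitted-onset suffix is /l/; onset = /l/, preceding coda = /wn/.
V2 /u/ – V3 /u/: cluster /nlpr/ — the longest permitted-onset suffix is /pr/; onset = /pr/, preceding coda = /nl/.
Syllabification: hywn.lunl.pru.
Mapping each syllable to C/V: /hywn/ → CVCC, /lunl/ → CVCC, /pru/ → CCV.

CVCC.CVCC.CCV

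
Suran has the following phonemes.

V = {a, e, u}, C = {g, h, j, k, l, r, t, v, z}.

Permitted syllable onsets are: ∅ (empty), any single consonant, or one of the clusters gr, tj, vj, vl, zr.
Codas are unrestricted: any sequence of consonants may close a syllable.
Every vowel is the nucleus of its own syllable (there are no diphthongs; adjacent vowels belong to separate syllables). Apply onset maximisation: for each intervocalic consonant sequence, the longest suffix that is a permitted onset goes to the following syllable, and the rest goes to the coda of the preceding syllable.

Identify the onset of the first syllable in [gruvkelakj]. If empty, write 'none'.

gr

Vowels present: u, e, a; each is a nucleus, giving 3 syllables.
σ1/σ2 boundary: cluster /vk/ — the longest permitted-onset suffix is /k/; onset = /k/, preceding coda = /v/.
σ2/σ3 boundary: /l/ → onset of the next syllable (single consonants are always licit onsets).
Result: gruv.ke.lakj.
Syllable 1 is /gruv/: onset /gr/, nucleus /u/, coda /v/.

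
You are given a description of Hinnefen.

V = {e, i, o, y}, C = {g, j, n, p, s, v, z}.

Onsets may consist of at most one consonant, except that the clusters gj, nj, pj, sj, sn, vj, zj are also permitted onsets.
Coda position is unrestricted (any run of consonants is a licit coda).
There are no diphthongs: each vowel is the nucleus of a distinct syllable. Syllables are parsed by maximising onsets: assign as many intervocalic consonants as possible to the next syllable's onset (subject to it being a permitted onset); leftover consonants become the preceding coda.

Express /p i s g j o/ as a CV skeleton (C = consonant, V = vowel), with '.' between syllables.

Nuclei (vowels): i, o → 2 syllables.
V1 /i/ – V2 /o/: /sgj/ splits as /s/ + /gj/ (/gj/ is the longest suffix that is a licit onset).
So the parse is pis.gjo.
Mapping each syllable to C/V: /pis/ → CVC, /gjo/ → CCV.

CVC.CCV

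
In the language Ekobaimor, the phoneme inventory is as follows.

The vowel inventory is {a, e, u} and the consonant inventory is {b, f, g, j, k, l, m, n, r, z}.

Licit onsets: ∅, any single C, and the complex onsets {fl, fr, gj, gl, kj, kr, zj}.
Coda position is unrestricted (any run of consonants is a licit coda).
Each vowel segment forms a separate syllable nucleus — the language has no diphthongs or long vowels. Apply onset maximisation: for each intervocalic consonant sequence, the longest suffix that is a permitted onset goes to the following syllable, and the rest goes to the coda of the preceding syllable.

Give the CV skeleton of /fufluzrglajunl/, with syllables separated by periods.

The vowels are u, u, a, u — 4 nuclei, so 4 syllables.
Between /u/ (V1) and /u/ (V2): cluster /fl/ — /fl/ is itself a permitted onset, so the whole cluster goes right; preceding coda = ∅.
Between /u/ (V2) and /a/ (V3): cluster /zrgl/ — the longest permitted-onset suffix is /gl/; onset = /gl/, preceding coda = /zr/.
Between /a/ (V3) and /u/ (V4): /j/ → onset of the next syllable (single consonants are always licit onsets).
So the parse is fu.fluzr.gla.junl.
Mapping each syllable to C/V: /fu/ → CV, /fluzr/ → CCVCC, /gla/ → CCV, /junl/ → CVCC.

CV.CCVCC.CCV.CVCC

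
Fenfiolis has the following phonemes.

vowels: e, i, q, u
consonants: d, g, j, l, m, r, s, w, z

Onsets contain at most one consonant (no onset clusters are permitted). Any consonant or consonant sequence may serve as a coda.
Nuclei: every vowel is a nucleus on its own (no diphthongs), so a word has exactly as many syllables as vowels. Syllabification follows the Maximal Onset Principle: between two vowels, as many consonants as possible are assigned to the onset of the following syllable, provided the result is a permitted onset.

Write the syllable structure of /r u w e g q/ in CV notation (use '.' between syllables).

CV.CV.CV

Nuclei (vowels): u, e, q → 3 syllables.
/u…e/ gap (V1→V2): just /w/ — single C goes to the following onset.
/e…q/ gap (V2→V3): just /g/ — single C goes to the following onset.
Putting it together: ru.we.gq.
Mapping each syllable to C/V: /ru/ → CV, /we/ → CV, /gq/ → CV.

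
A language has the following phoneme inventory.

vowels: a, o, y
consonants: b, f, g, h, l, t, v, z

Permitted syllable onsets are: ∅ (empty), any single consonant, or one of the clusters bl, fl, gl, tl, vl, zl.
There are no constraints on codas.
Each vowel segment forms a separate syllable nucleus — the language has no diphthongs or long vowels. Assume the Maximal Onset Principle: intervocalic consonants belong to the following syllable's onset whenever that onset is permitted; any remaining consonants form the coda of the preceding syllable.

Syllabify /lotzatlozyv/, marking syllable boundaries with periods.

lot.za.tlo.zyv

The vowels are o, a, o, y — 4 nuclei, so 4 syllables.
/o…a/ gap (V1→V2): /tz/ splits as /t/ + /z/ (/z/ is the longest suffix that is a licit onset).
/a…o/ gap (V2→V3): cluster /tl/ — /tl/ is itself a permitted onset, so the whole cluster goes right; preceding coda = ∅.
/o…y/ gap (V3→V4): /z/ is a single consonant, so it becomes the next onset.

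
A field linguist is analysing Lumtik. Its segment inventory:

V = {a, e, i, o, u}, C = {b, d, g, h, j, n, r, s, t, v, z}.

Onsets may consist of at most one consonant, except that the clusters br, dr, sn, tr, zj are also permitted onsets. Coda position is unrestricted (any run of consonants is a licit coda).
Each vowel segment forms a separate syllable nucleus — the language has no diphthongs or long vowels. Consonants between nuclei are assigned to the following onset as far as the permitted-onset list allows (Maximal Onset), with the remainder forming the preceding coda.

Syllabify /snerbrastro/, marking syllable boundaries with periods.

sner.bras.tro

Nuclei (vowels): e, a, o → 3 syllables.
V1 /e/ – V2 /a/: /rbr/ — longest licit onset from the right is /br/, leaving /r/ as coda.
V2 /a/ – V3 /o/: /str/; trying suffixes from longest down, /tr/ is the first permitted one, so coda /s/ | onset /tr/.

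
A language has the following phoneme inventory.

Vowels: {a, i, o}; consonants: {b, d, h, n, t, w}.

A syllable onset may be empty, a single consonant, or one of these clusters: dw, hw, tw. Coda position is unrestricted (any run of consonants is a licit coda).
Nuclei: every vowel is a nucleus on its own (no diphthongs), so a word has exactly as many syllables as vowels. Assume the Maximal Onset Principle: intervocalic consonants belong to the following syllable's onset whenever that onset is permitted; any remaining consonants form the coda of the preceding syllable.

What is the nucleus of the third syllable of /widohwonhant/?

The vowels are i, o, o, a — 4 nuclei, so 4 syllables.
The third nucleus (vowel 3 from the left) is /o/.

o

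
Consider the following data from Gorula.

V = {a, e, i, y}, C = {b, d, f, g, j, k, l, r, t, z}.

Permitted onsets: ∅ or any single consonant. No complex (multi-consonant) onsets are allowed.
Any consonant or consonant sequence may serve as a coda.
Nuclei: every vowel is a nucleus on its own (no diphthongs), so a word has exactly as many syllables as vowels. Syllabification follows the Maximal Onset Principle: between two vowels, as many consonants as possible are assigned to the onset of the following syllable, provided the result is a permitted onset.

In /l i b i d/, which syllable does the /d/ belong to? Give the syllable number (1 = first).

2

Nuclei (vowels): i, i → 2 syllables.
Between /i/ (V1) and /i/ (V2): just /b/ — single C goes to the following onset.
Putting it together: li.bid.
The /d/ is in the coda of syllable 2 (/bid/).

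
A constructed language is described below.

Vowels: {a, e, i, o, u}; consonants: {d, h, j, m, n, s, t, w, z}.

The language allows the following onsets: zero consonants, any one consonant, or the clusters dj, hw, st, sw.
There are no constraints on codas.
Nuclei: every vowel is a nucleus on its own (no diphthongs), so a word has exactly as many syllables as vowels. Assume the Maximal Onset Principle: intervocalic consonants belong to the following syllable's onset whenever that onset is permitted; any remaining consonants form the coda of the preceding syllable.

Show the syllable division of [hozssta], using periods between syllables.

hozs.sta

The vowels are o, a — 2 nuclei, so 2 syllables.
/o…a/ gap (V1→V2): /zsst/; trying suffixes from longest down, /st/ is the first permitted one, so coda /zs/ | onset /st/.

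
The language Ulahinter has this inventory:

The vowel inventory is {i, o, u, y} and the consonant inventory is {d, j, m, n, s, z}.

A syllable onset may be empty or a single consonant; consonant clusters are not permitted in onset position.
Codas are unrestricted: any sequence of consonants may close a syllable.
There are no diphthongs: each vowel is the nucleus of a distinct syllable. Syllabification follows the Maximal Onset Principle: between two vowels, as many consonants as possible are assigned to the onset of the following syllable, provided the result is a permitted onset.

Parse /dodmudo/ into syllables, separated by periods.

dod.mu.do

The vowels are o, u, o — 3 nuclei, so 3 syllables.
Between /o/ (V1) and /u/ (V2): cluster /dm/ — the longest permitted-onset suffix is /m/; onset = /m/, preceding coda = /d/.
Between /u/ (V2) and /o/ (V3): /d/ is a single consonant, so it becomes the next onset.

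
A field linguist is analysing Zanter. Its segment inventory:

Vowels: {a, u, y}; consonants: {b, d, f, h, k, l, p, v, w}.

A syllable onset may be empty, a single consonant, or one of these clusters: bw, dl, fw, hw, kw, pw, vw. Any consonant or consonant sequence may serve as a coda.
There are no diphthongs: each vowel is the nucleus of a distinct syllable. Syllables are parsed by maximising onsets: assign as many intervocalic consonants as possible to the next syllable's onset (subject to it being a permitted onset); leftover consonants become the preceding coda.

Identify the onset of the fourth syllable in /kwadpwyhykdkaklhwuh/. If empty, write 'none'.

k

Nuclei (vowels): a, y, y, a, u → 5 syllables.
Between /a/ (V1) and /y/ (V2): cluster /dpw/ — the longest permitted-onset suffix is /pw/; onset = /pw/, preceding coda = /d/.
Between /y/ (V2) and /y/ (V3): /h/ → onset of the next syllable (single consonants are always licit onsets).
Between /y/ (V3) and /a/ (V4): /kdk/ — longest licit onset from the right is /k/, leaving /kd/ as coda.
Between /a/ (V4) and /u/ (V5): /klhw/; trying suffixes from longest down, /hw/ is the first permitted one, so coda /kl/ | onset /hw/.
Syllabification: kwad.pwy.hykd.kakl.hwuh.
Syllable 4 is /kakl/: onset /k/, nucleus /a/, coda /kl/.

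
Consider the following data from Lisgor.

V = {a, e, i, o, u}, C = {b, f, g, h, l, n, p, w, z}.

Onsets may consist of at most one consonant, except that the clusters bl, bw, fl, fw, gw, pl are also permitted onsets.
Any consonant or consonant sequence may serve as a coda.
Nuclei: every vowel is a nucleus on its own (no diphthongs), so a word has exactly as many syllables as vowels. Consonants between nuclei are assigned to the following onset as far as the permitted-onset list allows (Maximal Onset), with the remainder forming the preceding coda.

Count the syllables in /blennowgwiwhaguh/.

5

Nuclei (vowels): e, o, i, a, u → 5 syllables.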